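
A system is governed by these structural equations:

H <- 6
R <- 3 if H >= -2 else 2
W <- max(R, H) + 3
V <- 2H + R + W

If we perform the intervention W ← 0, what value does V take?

15

The intervention breaks the incoming arrows to W: W <- max(R, H) + 3 no longer applies, and W = 0.
R = 3 if H >= -2 else 2  [with H=6]  = 3
V = 2H + R + W  [with H=6, R=3, W=0]  = 15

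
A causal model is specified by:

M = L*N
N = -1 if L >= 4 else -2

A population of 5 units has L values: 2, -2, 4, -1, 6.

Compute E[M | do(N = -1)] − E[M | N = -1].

The intervention sets N=-1 in all 5 units regardless of L. Recomputing M per unit gives -2, 2, -4, 1, -6; average -1.8.
E[M|N=-1] averages over only the 2 units with N=-1 (L = 4, 6): M = -4, -6, mean -5.
Difference = -1.8 − (-5) = 3.2.

3.2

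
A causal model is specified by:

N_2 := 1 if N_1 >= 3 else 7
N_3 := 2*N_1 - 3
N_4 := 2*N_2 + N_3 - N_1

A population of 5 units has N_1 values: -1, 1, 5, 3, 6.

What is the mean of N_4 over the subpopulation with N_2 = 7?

Conditioning on N_2=7 selects the 2 unit(s) with N_1 ∈ {-1, 1}. Their N_4 values: 10, 12. Mean = 11.

11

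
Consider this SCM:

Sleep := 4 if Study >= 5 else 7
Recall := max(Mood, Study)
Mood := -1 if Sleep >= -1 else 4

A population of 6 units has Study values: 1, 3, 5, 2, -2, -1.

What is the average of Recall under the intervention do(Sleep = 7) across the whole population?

Every unit gets Sleep=7 under the intervention. Recall values become 1, 3, 5, 2, -1, -1; E[Recall|do(Sleep=7)] = 1.5.

1.5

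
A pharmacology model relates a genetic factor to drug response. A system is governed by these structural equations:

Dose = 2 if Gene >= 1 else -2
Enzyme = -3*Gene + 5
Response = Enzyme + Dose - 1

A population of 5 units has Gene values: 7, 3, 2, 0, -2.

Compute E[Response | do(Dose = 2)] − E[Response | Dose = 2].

6

Under do(Dose=2), Dose's equation is replaced by Dose=2 for every unit. Per-unit Response: -15, -3, 0, 6, 12. Mean = 0.
Conditioning on Dose=2 selects the 3 unit(s) with Gene ∈ {7, 3, 2}. Their Response values: -15, -3, 0. Mean = -6.
Difference = 0 − (-6) = 6.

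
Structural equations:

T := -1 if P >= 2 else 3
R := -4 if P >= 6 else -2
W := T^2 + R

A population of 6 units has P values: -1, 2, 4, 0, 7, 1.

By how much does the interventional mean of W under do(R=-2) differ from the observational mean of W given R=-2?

Under do(R=-2), R's equation is replaced by R=-2 for every unit. Per-unit W: 7, -1, -1, 7, -1, 7. Mean = 3.
Conditioning on R=-2 selects the 5 unit(s) with P ∈ {-1, 2, 4, 0, 1}. Their W values: 7, -1, -1, 7, 7. Mean = 3.8.
Difference = 3 − 3.8 = -0.8.

-0.8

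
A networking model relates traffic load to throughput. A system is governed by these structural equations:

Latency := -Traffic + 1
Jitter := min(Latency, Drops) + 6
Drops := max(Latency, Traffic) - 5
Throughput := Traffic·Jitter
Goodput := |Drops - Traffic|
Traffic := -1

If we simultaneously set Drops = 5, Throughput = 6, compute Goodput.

6

Setting Drops = 5, Throughput = 6 by intervention discards those variables' equations.
Goodput = |Drops - Traffic|  [with Drops=5, Traffic=-1]  = 6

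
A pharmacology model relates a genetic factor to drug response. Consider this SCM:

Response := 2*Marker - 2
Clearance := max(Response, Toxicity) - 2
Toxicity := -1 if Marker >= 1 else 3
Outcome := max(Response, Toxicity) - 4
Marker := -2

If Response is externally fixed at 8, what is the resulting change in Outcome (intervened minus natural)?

5

do(Response=8) replaces the equation Response := 2*Marker - 2 with the constant Response = 8.
Toxicity = -1 if Marker >= 1 else 3  [with Marker=-2]  = 3
Outcome = max(Response, Toxicity) - 4  [with Response=8, Toxicity=3]  = 4
Without intervention: Response = 2*Marker - 2  [with Marker=-2]  = -6; Toxicity = -1 if Marker >= 1 else 3  [with Marker=-2]  = 3; Outcome = max(Response, Toxicity) - 4  [with Response=-6, Toxicity=3]  = -1.
Change = 4 − (-1) = 5.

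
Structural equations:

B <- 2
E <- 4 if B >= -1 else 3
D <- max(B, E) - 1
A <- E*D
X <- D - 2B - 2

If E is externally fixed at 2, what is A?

2

Under do(E=2), the mechanism E <- 4 if B >= -1 else 3 is discarded; E is fixed at 2.
D = max(B, E) - 1  [with B=2, E=2]  = 1
A = E*D  [with E=2, D=1]  = 2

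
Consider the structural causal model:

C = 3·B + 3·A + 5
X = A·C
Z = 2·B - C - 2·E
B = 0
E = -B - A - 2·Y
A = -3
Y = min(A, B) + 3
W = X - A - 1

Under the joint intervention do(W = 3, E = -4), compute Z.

12

The joint intervention fixes W = 3, E = -4, removing each variable's own equation.
C = 3·B + 3·A + 5  [with B=0, A=-3]  = -4
Z = 2·B - C - 2·E  [with B=0, C=-4, E=-4]  = 12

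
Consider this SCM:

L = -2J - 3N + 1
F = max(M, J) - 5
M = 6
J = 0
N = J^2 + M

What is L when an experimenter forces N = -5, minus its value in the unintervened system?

do(N=-5) replaces the equation N = J^2 + M with the constant N = -5.
L = -2J - 3N + 1  [with J=0, N=-5]  = 16
Without intervention: N = J^2 + M  [with J=0, M=6]  = 6; L = -2J - 3N + 1  [with J=0, N=6]  = -17.
Change = 16 − (-17) = 33.

33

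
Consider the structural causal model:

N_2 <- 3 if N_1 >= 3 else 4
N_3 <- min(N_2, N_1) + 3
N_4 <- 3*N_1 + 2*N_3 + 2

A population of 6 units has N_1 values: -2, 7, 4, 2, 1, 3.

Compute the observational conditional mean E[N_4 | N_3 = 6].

Conditioning on N_3=6 selects the 3 unit(s) with N_1 ∈ {7, 4, 3}. Their N_4 values: 35, 26, 23. Mean = 28.

28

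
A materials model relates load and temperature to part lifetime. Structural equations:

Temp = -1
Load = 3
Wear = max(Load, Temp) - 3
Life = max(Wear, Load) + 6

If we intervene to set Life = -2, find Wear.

Under do(Life=-2), the mechanism Life = max(Wear, Load) + 6 is discarded; Life is fixed at -2.
Since Wear is not a descendant of the intervened variable, it is unaffected.
Wear = max(Load, Temp) - 3  [with Load=3, Temp=-1]  = 0

0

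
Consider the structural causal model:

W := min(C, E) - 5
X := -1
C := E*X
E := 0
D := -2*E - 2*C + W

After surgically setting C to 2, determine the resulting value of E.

Under do(C=2), the mechanism C := E*X is discarded; C is fixed at 2.
Since E is not a descendant of the intervened variable, it is unaffected.

0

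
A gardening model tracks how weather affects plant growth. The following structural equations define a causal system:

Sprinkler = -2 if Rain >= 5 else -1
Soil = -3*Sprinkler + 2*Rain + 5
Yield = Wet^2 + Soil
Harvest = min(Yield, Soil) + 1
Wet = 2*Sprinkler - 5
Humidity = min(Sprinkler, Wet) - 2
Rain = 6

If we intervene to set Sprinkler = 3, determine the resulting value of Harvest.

9

Under do(Sprinkler=3), the mechanism Sprinkler = -2 if Rain >= 5 else -1 is discarded; Sprinkler is fixed at 3.
Soil = -3*Sprinkler + 2*Rain + 5  [with Sprinkler=3, Rain=6]  = 8
Wet = 2*Sprinkler - 5  [with Sprinkler=3]  = 1
Yield = Wet^2 + Soil  [with Wet=1, Soil=8]  = 9
Harvest = min(Yield, Soil) + 1  [with Yield=9, Soil=8]  = 9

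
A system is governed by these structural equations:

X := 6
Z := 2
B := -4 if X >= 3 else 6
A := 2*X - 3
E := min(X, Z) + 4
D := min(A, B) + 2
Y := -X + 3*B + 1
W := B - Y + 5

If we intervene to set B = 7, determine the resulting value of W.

The intervention breaks the incoming arrows to B: B := -4 if X >= 3 else 6 no longer applies, and B = 7.
Y = -X + 3*B + 1  [with X=6, B=7]  = 16
W = B - Y + 5  [with B=7, Y=16]  = -4

-4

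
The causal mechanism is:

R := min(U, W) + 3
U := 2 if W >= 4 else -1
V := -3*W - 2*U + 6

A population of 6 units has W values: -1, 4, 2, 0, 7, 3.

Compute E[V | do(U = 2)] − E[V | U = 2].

do(U=2) breaks U's dependence on W. With U=2 fixed, V across the units is 5, -10, -4, 2, -19, -7, mean -5.5.
Observing U=2 restricts to units where U's equation naturally yields 2: W ∈ {4, 7}. In that subpopulation V = -10, -19, mean -14.5.
Difference = -5.5 − (-14.5) = 9.

9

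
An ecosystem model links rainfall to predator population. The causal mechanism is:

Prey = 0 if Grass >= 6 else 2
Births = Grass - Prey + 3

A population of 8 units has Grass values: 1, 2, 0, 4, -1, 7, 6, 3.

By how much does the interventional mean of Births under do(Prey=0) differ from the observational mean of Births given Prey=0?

-3.75

Under do(Prey=0), Prey's equation is replaced by Prey=0 for every unit. Per-unit Births: 4, 5, 3, 7, 2, 10, 9, 6. Mean = 5.75.
E[Births|Prey=0] averages over only the 2 units with Prey=0 (Grass = 7, 6): Births = 10, 9, mean 9.5.
Difference = 5.75 − 9.5 = -3.75.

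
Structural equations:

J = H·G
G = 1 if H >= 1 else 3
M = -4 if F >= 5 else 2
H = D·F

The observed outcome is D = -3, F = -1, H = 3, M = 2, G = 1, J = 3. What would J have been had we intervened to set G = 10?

30

The intervention breaks the incoming arrows to G: G = 1 if H >= 1 else 3 no longer applies, and G = 10.
H = D·F  [with D=-3, F=-1]  = 3
J = H·G  [with H=3, G=10]  = 30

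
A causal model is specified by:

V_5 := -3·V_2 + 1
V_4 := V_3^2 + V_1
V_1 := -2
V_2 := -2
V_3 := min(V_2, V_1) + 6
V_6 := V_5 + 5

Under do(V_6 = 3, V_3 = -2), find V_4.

2

Under do(V_6 = 3, V_3 = -2), each intervened variable's structural equation is replaced by its fixed value.
V_4 = V_3^2 + V_1  [with V_3=-2, V_1=-2]  = 2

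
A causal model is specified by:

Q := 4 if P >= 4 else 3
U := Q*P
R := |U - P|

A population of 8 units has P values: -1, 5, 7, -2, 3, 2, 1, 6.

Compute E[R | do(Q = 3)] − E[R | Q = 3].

3.15

Every unit gets Q=3 under the intervention. R values become 2, 10, 14, 4, 6, 4, 2, 12; E[R|do(Q=3)] = 6.75.
E[R|Q=3] averages over only the 5 units with Q=3 (P = -1, -2, 3, 2, 1): R = 2, 4, 6, 4, 2, mean 3.6.
Difference = 6.75 − 3.6 = 3.15.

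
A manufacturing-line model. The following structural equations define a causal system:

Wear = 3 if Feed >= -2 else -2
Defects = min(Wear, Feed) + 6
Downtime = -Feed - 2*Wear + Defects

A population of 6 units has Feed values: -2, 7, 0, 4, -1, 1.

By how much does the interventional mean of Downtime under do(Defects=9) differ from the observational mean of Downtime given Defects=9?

4

Every unit gets Defects=9 under the intervention. Downtime values become 5, -4, 3, -1, 4, 2; E[Downtime|do(Defects=9)] = 1.5.
Conditioning on Defects=9 selects the 2 unit(s) with Feed ∈ {7, 4}. Their Downtime values: -4, -1. Mean = -2.5.
Difference = 1.5 − (-2.5) = 4.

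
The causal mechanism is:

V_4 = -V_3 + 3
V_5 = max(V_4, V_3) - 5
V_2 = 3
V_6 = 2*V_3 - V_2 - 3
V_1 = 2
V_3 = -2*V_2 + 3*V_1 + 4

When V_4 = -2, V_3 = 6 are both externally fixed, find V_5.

The joint intervention fixes V_4 = -2, V_3 = 6, removing each variable's own equation.
V_5 = max(V_4, V_3) - 5  [with V_4=-2, V_3=6]  = 1

1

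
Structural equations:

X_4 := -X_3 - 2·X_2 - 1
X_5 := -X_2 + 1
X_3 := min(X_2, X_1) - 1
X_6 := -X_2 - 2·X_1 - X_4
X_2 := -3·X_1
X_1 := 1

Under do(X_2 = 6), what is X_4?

Under do(X_2=6), the mechanism X_2 := -3·X_1 is discarded; X_2 is fixed at 6.
X_3 = min(X_2, X_1) - 1  [with X_2=6, X_1=1]  = 0
X_4 = -X_3 - 2·X_2 - 1  [with X_3=0, X_2=6]  = -13

-13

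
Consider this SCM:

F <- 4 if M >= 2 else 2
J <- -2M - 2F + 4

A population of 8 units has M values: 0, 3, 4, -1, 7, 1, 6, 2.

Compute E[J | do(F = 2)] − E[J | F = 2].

-5.5

The intervention sets F=2 in all 8 units regardless of M. Recomputing J per unit gives 0, -6, -8, 2, -14, -2, -12, -4; average -5.5.
Conditioning on F=2 selects the 3 unit(s) with M ∈ {0, -1, 1}. Their J values: 0, 2, -2. Mean = 0.
Difference = -5.5 − 0 = -5.5.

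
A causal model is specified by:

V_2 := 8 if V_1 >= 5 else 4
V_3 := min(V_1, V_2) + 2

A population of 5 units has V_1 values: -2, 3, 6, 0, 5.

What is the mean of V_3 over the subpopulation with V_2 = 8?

7.5

E[V_3|V_2=8] averages over only the 2 units with V_2=8 (V_1 = 6, 5): V_3 = 8, 7, mean 7.5.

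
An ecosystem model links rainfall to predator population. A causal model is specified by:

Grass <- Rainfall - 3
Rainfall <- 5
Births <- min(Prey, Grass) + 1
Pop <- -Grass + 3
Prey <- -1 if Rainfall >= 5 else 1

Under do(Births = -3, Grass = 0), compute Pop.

The joint intervention fixes Births = -3, Grass = 0, removing each variable's own equation.
Pop = -Grass + 3  [with Grass=0]  = 3

3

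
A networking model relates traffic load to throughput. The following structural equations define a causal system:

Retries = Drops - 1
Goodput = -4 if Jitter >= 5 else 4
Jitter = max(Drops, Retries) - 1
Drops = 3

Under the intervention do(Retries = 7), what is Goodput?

Under do(Retries=7), the mechanism Retries = Drops - 1 is discarded; Retries is fixed at 7.
Jitter = max(Drops, Retries) - 1  [with Drops=3, Retries=7]  = 6
Goodput = -4 if Jitter >= 5 else 4  [with Jitter=6]  = -4

-4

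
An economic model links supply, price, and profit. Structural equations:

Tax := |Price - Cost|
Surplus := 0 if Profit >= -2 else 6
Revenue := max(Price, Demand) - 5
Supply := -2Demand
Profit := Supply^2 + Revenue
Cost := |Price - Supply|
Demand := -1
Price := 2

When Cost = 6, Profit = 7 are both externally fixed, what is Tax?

4

The joint intervention fixes Cost = 6, Profit = 7, removing each variable's own equation.
Tax = |Price - Cost|  [with Price=2, Cost=6]  = 4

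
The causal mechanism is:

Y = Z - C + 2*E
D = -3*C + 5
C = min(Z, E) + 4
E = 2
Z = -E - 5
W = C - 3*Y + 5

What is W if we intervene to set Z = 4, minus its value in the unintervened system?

3

Under do(Z=4), the mechanism Z = -E - 5 is discarded; Z is fixed at 4.
C = min(Z, E) + 4  [with Z=4, E=2]  = 6
Y = Z - C + 2*E  [with Z=4, C=6, E=2]  = 2
W = C - 3*Y + 5  [with C=6, Y=2]  = 5
Without intervention: Z = -E - 5  [with E=2]  = -7; C = min(Z, E) + 4  [with Z=-7, E=2]  = -3; Y = Z - C + 2*E  [with Z=-7, C=-3, E=2]  = 0; W = C - 3*Y + 5  [with C=-3, Y=0]  = 2.
Change = 5 − 2 = 3.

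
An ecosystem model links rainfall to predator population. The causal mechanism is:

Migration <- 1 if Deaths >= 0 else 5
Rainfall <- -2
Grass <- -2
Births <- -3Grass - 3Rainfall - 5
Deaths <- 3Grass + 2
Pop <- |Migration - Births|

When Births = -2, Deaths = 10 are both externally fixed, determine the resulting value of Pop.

Setting Births = -2, Deaths = 10 by intervention discards those variables' equations.
Migration = 1 if Deaths >= 0 else 5  [with Deaths=10]  = 1
Pop = |Migration - Births|  [with Migration=1, Births=-2]  = 3

3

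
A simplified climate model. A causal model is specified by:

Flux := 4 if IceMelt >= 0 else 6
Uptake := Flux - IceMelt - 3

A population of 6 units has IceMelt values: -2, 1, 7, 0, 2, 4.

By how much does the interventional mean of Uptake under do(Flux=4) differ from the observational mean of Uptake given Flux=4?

Every unit gets Flux=4 under the intervention. Uptake values become 3, 0, -6, 1, -1, -3; E[Uptake|do(Flux=4)] = -1.
E[Uptake|Flux=4] averages over only the 5 units with Flux=4 (IceMelt = 1, 7, 0, 2, 4): Uptake = 0, -6, 1, -1, -3, mean -1.8.
Difference = -1 − (-1.8) = 0.8.

0.8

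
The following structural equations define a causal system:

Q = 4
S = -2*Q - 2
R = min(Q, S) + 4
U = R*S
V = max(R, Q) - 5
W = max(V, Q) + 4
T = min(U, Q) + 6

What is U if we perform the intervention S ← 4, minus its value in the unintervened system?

-28

Under do(S=4), the mechanism S = -2*Q - 2 is discarded; S is fixed at 4.
R = min(Q, S) + 4  [with Q=4, S=4]  = 8
U = R*S  [with R=8, S=4]  = 32
Without intervention: S = -2*Q - 2  [with Q=4]  = -10; R = min(Q, S) + 4  [with Q=4, S=-10]  = -6; U = R*S  [with R=-6, S=-10]  = 60.
Change = 32 − 60 = -28.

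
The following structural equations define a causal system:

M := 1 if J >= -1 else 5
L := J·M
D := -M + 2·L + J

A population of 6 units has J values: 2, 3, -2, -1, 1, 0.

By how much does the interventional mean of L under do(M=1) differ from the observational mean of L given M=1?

Under do(M=1), M's equation is replaced by M=1 for every unit. Per-unit L: 2, 3, -2, -1, 1, 0. Mean = 0.5.
Observing M=1 restricts to units where M's equation naturally yields 1: J ∈ {2, 3, -1, 1, 0}. In that subpopulation L = 2, 3, -1, 1, 0, mean 1.
Difference = 0.5 − 1 = -0.5.

-0.5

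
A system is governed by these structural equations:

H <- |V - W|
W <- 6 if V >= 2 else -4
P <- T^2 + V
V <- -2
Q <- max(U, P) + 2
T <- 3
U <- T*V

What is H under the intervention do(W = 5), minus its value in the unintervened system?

Under do(W=5), the mechanism W <- 6 if V >= 2 else -4 is discarded; W is fixed at 5.
H = |V - W|  [with V=-2, W=5]  = 7
Without intervention: W = 6 if V >= 2 else -4  [with V=-2]  = -4; H = |V - W|  [with V=-2, W=-4]  = 2.
Change = 7 − 2 = 5.

5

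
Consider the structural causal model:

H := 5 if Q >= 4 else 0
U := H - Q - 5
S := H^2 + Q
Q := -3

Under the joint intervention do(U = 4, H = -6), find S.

The joint intervention fixes U = 4, H = -6, removing each variable's own equation.
S = H^2 + Q  [with H=-6, Q=-3]  = 33

33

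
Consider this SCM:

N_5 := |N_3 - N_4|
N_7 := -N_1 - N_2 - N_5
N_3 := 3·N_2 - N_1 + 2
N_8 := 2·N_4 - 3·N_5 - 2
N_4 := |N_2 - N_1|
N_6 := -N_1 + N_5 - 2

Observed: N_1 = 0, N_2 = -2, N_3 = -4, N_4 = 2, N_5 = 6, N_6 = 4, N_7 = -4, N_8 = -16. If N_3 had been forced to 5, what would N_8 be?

-7

The intervention breaks the incoming arrows to N_3: N_3 := 3·N_2 - N_1 + 2 no longer applies, and N_3 = 5.
N_4 = |N_2 - N_1|  [with N_2=-2, N_1=0]  = 2
N_5 = |N_3 - N_4|  [with N_3=5, N_4=2]  = 3
N_8 = 2·N_4 - 3·N_5 - 2  [with N_4=2, N_5=3]  = -7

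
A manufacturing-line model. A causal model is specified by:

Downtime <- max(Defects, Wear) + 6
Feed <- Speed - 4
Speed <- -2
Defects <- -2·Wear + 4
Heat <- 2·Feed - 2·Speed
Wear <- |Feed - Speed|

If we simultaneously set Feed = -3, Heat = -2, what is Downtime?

8

Under do(Feed = -3, Heat = -2), each intervened variable's structural equation is replaced by its fixed value.
Wear = |Feed - Speed|  [with Feed=-3, Speed=-2]  = 1
Defects = -2·Wear + 4  [with Wear=1]  = 2
Downtime = max(Defects, Wear) + 6  [with Defects=2, Wear=1]  = 8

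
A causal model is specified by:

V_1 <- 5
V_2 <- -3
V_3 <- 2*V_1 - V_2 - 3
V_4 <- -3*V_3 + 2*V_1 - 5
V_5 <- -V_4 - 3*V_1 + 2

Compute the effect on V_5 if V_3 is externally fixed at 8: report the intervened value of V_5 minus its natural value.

do(V_3=8) replaces the equation V_3 <- 2*V_1 - V_2 - 3 with the constant V_3 = 8.
V_4 = -3*V_3 + 2*V_1 - 5  [with V_3=8, V_1=5]  = -19
V_5 = -V_4 - 3*V_1 + 2  [with V_4=-19, V_1=5]  = 6
Without intervention: V_3 = 2*V_1 - V_2 - 3  [with V_1=5, V_2=-3]  = 10; V_4 = -3*V_3 + 2*V_1 - 5  [with V_3=10, V_1=5]  = -25; V_5 = -V_4 - 3*V_1 + 2  [with V_4=-25, V_1=5]  = 12.
Change = 6 − 12 = -6.

-6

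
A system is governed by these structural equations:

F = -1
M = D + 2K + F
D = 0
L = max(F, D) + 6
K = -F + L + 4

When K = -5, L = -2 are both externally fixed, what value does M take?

-11

The joint intervention fixes K = -5, L = -2, removing each variable's own equation.
M = D + 2K + F  [with D=0, K=-5, F=-1]  = -11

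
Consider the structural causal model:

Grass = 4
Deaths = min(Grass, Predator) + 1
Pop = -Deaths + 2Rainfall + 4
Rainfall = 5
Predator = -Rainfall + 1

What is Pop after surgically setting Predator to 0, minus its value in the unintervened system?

-4

do(Predator=0) replaces the equation Predator = -Rainfall + 1 with the constant Predator = 0.
Deaths = min(Grass, Predator) + 1  [with Grass=4, Predator=0]  = 1
Pop = -Deaths + 2Rainfall + 4  [with Deaths=1, Rainfall=5]  = 13
Without intervention: Predator = -Rainfall + 1  [with Rainfall=5]  = -4; Deaths = min(Grass, Predator) + 1  [with Grass=4, Predator=-4]  = -3; Pop = -Deaths + 2Rainfall + 4  [with Deaths=-3, Rainfall=5]  = 17.
Change = 13 − 17 = -4.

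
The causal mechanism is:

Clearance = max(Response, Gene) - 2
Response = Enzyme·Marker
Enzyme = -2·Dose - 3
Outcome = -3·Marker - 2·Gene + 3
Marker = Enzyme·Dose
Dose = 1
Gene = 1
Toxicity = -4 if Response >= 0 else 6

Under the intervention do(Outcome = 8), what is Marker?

The intervention breaks the incoming arrows to Outcome: Outcome = -3·Marker - 2·Gene + 3 no longer applies, and Outcome = 8.
Since Marker is not a descendant of the intervened variable, it is unaffected.
Enzyme = -2·Dose - 3  [with Dose=1]  = -5
Marker = Enzyme·Dose  [with Enzyme=-5, Dose=1]  = -5

-5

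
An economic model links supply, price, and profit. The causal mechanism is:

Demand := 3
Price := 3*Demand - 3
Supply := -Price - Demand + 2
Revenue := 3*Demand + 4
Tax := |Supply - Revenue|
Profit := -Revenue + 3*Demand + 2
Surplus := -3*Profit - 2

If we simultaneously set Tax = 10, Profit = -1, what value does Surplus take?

Under do(Tax = 10, Profit = -1), each intervened variable's structural equation is replaced by its fixed value.
Surplus = -3*Profit - 2  [with Profit=-1]  = 1

1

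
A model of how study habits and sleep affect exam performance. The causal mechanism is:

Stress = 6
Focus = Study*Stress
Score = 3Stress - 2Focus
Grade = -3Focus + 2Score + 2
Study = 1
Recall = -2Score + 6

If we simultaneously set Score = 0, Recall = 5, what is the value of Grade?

The joint intervention fixes Score = 0, Recall = 5, removing each variable's own equation.
Focus = Study*Stress  [with Study=1, Stress=6]  = 6
Grade = -3Focus + 2Score + 2  [with Focus=6, Score=0]  = -16

-16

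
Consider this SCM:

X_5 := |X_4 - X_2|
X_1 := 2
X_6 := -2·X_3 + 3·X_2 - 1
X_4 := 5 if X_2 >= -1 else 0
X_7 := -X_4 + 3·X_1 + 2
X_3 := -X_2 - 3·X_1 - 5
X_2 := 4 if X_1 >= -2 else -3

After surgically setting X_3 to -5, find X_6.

21

The intervention breaks the incoming arrows to X_3: X_3 := -X_2 - 3·X_1 - 5 no longer applies, and X_3 = -5.
X_2 = 4 if X_1 >= -2 else -3  [with X_1=2]  = 4
X_6 = -2·X_3 + 3·X_2 - 1  [with X_3=-5, X_2=4]  = 21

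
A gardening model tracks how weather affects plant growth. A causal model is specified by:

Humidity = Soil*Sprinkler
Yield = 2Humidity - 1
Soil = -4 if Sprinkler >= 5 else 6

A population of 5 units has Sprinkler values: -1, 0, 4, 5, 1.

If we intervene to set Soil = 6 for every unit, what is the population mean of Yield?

Every unit gets Soil=6 under the intervention. Yield values become -13, -1, 47, 59, 11; E[Yield|do(Soil=6)] = 20.6.

20.6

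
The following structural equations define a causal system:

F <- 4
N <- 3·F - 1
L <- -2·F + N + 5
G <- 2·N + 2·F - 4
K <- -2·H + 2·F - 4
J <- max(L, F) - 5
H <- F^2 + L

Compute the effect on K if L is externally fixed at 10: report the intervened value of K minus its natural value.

The intervention breaks the incoming arrows to L: L <- -2·F + N + 5 no longer applies, and L = 10.
H = F^2 + L  [with F=4, L=10]  = 26
K = -2·H + 2·F - 4  [with H=26, F=4]  = -48
Without intervention: N = 3·F - 1  [with F=4]  = 11; L = -2·F + N + 5  [with F=4, N=11]  = 8; H = F^2 + L  [with F=4, L=8]  = 24; K = -2·H + 2·F - 4  [with H=24, F=4]  = -44.
Change = -48 − (-44) = -4.

-4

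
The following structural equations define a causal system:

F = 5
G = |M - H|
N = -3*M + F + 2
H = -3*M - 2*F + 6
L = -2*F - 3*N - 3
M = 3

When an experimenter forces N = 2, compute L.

-19

The intervention breaks the incoming arrows to N: N = -3*M + F + 2 no longer applies, and N = 2.
L = -2*F - 3*N - 3  [with F=5, N=2]  = -19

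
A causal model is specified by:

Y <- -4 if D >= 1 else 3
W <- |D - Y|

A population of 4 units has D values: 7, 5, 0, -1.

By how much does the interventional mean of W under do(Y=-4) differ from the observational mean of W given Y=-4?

Every unit gets Y=-4 under the intervention. W values become 11, 9, 4, 3; E[W|do(Y=-4)] = 6.75.
Conditioning on Y=-4 selects the 2 unit(s) with D ∈ {7, 5}. Their W values: 11, 9. Mean = 10.
Difference = 6.75 − 10 = -3.25.

-3.25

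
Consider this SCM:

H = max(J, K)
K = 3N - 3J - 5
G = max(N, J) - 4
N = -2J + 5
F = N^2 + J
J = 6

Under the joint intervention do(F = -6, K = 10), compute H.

Under do(F = -6, K = 10), each intervened variable's structural equation is replaced by its fixed value.
H = max(J, K)  [with J=6, K=10]  = 10

10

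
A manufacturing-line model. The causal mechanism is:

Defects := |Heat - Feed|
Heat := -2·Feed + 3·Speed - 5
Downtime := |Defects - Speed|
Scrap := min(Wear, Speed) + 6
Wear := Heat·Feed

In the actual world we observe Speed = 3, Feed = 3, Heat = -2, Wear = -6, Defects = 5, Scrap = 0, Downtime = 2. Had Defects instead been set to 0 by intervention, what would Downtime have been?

3

Under do(Defects=0), the mechanism Defects := |Heat - Feed| is discarded; Defects is fixed at 0.
Downtime = |Defects - Speed|  [with Defects=0, Speed=3]  = 3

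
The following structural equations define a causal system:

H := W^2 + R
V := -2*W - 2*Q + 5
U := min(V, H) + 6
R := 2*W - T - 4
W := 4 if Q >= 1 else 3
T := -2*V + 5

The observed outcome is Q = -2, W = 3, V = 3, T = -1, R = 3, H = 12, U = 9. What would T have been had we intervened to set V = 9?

-13

The intervention breaks the incoming arrows to V: V := -2*W - 2*Q + 5 no longer applies, and V = 9.
T = -2*V + 5  [with V=9]  = -13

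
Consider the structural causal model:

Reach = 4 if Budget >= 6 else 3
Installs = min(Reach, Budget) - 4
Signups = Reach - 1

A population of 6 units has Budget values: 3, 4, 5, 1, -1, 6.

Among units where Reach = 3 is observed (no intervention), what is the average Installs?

-2.2

E[Installs|Reach=3] averages over only the 5 units with Reach=3 (Budget = 3, 4, 5, 1, -1): Installs = -1, -1, -1, -3, -5, mean -2.2.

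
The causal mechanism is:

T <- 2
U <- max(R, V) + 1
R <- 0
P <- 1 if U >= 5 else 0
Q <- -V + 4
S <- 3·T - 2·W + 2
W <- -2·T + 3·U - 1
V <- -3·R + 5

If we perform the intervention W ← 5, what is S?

Intervening sets W = 5 and removes its equation (W <- -2·T + 3·U - 1).
S = 3·T - 2·W + 2  [with T=2, W=5]  = -2

-2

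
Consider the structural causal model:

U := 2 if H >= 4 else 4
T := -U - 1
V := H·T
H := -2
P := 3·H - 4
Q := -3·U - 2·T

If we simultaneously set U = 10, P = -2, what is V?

22

Under do(U = 10, P = -2), each intervened variable's structural equation is replaced by its fixed value.
T = -U - 1  [with U=10]  = -11
V = H·T  [with H=-2, T=-11]  = 22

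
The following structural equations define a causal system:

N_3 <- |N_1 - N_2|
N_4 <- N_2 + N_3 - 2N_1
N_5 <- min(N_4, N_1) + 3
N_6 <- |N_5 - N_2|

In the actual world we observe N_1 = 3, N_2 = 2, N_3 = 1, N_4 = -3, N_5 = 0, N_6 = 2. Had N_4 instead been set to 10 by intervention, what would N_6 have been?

4

Under do(N_4=10), the mechanism N_4 <- N_2 + N_3 - 2N_1 is discarded; N_4 is fixed at 10.
N_5 = min(N_4, N_1) + 3  [with N_4=10, N_1=3]  = 6
N_6 = |N_5 - N_2|  [with N_5=6, N_2=2]  = 4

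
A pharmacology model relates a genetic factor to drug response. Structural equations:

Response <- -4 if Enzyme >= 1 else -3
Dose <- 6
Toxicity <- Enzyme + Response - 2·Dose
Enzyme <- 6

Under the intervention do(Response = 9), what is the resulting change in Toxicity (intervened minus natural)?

13

The intervention breaks the incoming arrows to Response: Response <- -4 if Enzyme >= 1 else -3 no longer applies, and Response = 9.
Toxicity = Enzyme + Response - 2·Dose  [with Enzyme=6, Response=9, Dose=6]  = 3
Without intervention: Response = -4 if Enzyme >= 1 else -3  [with Enzyme=6]  = -4; Toxicity = Enzyme + Response - 2·Dose  [with Enzyme=6, Response=-4, Dose=6]  = -10.
Change = 3 − (-10) = 13.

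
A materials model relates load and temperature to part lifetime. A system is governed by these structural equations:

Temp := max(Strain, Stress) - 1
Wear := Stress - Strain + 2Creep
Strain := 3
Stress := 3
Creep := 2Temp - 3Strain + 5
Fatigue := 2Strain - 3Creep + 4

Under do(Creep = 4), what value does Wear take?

Intervening sets Creep = 4 and removes its equation (Creep := 2Temp - 3Strain + 5).
Wear = Stress - Strain + 2Creep  [with Stress=3, Strain=3, Creep=4]  = 8

8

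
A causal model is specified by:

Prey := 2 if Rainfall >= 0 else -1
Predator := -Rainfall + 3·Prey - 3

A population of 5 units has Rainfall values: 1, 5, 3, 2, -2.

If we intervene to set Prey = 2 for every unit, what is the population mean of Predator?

1.2

Under do(Prey=2), Prey's equation is replaced by Prey=2 for every unit. Per-unit Predator: 2, -2, 0, 1, 5. Mean = 1.2.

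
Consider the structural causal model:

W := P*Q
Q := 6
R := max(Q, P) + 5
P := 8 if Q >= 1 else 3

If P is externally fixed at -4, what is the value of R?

The intervention breaks the incoming arrows to P: P := 8 if Q >= 1 else 3 no longer applies, and P = -4.
R = max(Q, P) + 5  [with Q=6, P=-4]  = 11

11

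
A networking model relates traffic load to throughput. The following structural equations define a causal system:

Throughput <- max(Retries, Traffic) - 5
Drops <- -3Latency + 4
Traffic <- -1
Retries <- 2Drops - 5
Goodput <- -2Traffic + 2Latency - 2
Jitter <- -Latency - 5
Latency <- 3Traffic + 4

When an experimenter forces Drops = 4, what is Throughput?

The intervention breaks the incoming arrows to Drops: Drops <- -3Latency + 4 no longer applies, and Drops = 4.
Retries = 2Drops - 5  [with Drops=4]  = 3
Throughput = max(Retries, Traffic) - 5  [with Retries=3, Traffic=-1]  = -2

-2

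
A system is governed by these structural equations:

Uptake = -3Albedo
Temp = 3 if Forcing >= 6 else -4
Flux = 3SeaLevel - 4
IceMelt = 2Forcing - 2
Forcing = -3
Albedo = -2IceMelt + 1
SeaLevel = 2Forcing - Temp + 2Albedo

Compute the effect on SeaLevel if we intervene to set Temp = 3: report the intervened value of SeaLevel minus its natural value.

-7

do(Temp=3) replaces the equation Temp = 3 if Forcing >= 6 else -4 with the constant Temp = 3.
IceMelt = 2Forcing - 2  [with Forcing=-3]  = -8
Albedo = -2IceMelt + 1  [with IceMelt=-8]  = 17
SeaLevel = 2Forcing - Temp + 2Albedo  [with Forcing=-3, Temp=3, Albedo=17]  = 25
Without intervention: Temp = 3 if Forcing >= 6 else -4  [with Forcing=-3]  = -4; IceMelt = 2Forcing - 2  [with Forcing=-3]  = -8; Albedo = -2IceMelt + 1  [with IceMelt=-8]  = 17; SeaLevel = 2Forcing - Temp + 2Albedo  [with Forcing=-3, Temp=-4, Albedo=17]  = 32.
Change = 25 − 32 = -7.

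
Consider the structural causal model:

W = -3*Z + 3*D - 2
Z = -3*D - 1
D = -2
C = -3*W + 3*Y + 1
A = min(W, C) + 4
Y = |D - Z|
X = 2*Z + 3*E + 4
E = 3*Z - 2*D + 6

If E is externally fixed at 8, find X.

The intervention breaks the incoming arrows to E: E = 3*Z - 2*D + 6 no longer applies, and E = 8.
Z = -3*D - 1  [with D=-2]  = 5
X = 2*Z + 3*E + 4  [with Z=5, E=8]  = 38

38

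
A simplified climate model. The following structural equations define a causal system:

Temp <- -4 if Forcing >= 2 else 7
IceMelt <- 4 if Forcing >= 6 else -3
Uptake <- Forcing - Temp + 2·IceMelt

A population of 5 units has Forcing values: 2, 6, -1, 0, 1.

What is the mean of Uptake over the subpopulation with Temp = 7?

Observing Temp=7 restricts to units where Temp's equation naturally yields 7: Forcing ∈ {-1, 0, 1}. In that subpopulation Uptake = -14, -13, -12, mean -13.

-13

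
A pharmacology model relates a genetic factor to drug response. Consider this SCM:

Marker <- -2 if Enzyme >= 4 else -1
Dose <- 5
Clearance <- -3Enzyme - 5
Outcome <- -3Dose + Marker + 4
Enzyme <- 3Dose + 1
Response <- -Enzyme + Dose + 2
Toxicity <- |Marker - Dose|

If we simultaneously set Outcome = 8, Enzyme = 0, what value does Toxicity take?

6

The joint intervention fixes Outcome = 8, Enzyme = 0, removing each variable's own equation.
Marker = -2 if Enzyme >= 4 else -1  [with Enzyme=0]  = -1
Toxicity = |Marker - Dose|  [with Marker=-1, Dose=5]  = 6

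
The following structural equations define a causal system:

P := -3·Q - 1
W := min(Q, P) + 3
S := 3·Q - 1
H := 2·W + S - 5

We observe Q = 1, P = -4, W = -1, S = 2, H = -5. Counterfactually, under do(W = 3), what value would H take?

do(W=3) replaces the equation W := min(Q, P) + 3 with the constant W = 3.
S = 3·Q - 1  [with Q=1]  = 2
H = 2·W + S - 5  [with W=3, S=2]  = 3

3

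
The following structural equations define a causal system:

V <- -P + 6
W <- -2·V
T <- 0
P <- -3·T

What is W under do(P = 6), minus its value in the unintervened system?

Under do(P=6), the mechanism P <- -3·T is discarded; P is fixed at 6.
V = -P + 6  [with P=6]  = 0
W = -2·V  [with V=0]  = 0
Without intervention: P = -3·T  [with T=0]  = 0; V = -P + 6  [with P=0]  = 6; W = -2·V  [with V=6]  = -12.
Change = 0 − (-12) = 12.

12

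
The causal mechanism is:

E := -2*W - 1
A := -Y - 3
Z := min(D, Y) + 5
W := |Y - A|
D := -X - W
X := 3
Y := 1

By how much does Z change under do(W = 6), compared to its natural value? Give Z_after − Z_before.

-1

Under do(W=6), the mechanism W := |Y - A| is discarded; W is fixed at 6.
D = -X - W  [with X=3, W=6]  = -9
Z = min(D, Y) + 5  [with D=-9, Y=1]  = -4
Without intervention: A = -Y - 3  [with Y=1]  = -4; W = |Y - A|  [with Y=1, A=-4]  = 5; D = -X - W  [with X=3, W=5]  = -8; Z = min(D, Y) + 5  [with D=-8, Y=1]  = -3.
Change = -4 − (-3) = -1.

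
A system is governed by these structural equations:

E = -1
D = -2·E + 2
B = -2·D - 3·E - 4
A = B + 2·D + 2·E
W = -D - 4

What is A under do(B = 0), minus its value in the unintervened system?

9

The intervention breaks the incoming arrows to B: B = -2·D - 3·E - 4 no longer applies, and B = 0.
D = -2·E + 2  [with E=-1]  = 4
A = B + 2·D + 2·E  [with B=0, D=4, E=-1]  = 6
Without intervention: D = -2·E + 2  [with E=-1]  = 4; B = -2·D - 3·E - 4  [with D=4, E=-1]  = -9; A = B + 2·D + 2·E  [with B=-9, D=4, E=-1]  = -3.
Change = 6 − (-3) = 9.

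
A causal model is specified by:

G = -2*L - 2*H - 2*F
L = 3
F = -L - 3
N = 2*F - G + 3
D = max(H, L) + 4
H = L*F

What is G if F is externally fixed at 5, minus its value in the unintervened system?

-88

Under do(F=5), the mechanism F = -L - 3 is discarded; F is fixed at 5.
H = L*F  [with L=3, F=5]  = 15
G = -2*L - 2*H - 2*F  [with L=3, H=15, F=5]  = -46
Without intervention: F = -L - 3  [with L=3]  = -6; H = L*F  [with L=3, F=-6]  = -18; G = -2*L - 2*H - 2*F  [with L=3, H=-18, F=-6]  = 42.
Change = -46 − 42 = -88.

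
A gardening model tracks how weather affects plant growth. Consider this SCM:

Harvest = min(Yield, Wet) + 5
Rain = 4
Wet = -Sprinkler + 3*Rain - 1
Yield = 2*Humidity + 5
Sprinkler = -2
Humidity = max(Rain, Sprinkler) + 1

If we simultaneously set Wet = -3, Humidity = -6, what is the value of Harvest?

-2

Setting Wet = -3, Humidity = -6 by intervention discards those variables' equations.
Yield = 2*Humidity + 5  [with Humidity=-6]  = -7
Harvest = min(Yield, Wet) + 5  [with Yield=-7, Wet=-3]  = -2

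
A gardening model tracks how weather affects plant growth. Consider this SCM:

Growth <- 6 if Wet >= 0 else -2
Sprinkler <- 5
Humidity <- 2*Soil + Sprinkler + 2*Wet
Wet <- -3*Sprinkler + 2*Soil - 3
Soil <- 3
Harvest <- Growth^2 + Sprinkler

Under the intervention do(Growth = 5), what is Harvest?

30

Under do(Growth=5), the mechanism Growth <- 6 if Wet >= 0 else -2 is discarded; Growth is fixed at 5.
Harvest = Growth^2 + Sprinkler  [with Growth=5, Sprinkler=5]  = 30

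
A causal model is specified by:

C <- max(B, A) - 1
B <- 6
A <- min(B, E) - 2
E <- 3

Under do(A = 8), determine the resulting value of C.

7

The intervention breaks the incoming arrows to A: A <- min(B, E) - 2 no longer applies, and A = 8.
C = max(B, A) - 1  [with B=6, A=8]  = 7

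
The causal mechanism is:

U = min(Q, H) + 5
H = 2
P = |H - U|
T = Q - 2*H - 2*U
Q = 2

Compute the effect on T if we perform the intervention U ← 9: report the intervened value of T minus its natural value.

-4

The intervention breaks the incoming arrows to U: U = min(Q, H) + 5 no longer applies, and U = 9.
T = Q - 2*H - 2*U  [with Q=2, H=2, U=9]  = -20
Without intervention: U = min(Q, H) + 5  [with Q=2, H=2]  = 7; T = Q - 2*H - 2*U  [with Q=2, H=2, U=7]  = -16.
Change = -20 − (-16) = -4.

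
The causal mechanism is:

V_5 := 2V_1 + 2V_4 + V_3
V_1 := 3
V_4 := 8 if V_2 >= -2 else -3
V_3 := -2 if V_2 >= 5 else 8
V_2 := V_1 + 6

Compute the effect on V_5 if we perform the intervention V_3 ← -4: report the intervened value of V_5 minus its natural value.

do(V_3=-4) replaces the equation V_3 := -2 if V_2 >= 5 else 8 with the constant V_3 = -4.
V_2 = V_1 + 6  [with V_1=3]  = 9
V_4 = 8 if V_2 >= -2 else -3  [with V_2=9]  = 8
V_5 = 2V_1 + 2V_4 + V_3  [with V_1=3, V_4=8, V_3=-4]  = 18
Without intervention: V_2 = V_1 + 6  [with V_1=3]  = 9; V_3 = -2 if V_2 >= 5 else 8  [with V_2=9]  = -2; V_4 = 8 if V_2 >= -2 else -3  [with V_2=9]  = 8; V_5 = 2V_1 + 2V_4 + V_3  [with V_1=3, V_4=8, V_3=-2]  = 20.
Change = 18 − 20 = -2.

-2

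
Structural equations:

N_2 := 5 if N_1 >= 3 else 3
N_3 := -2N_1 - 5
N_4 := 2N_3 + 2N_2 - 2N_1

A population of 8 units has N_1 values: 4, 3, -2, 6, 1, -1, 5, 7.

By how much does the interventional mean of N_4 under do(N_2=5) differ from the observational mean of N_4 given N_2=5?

12.75

The intervention sets N_2=5 in all 8 units regardless of N_1. Recomputing N_4 per unit gives -24, -18, 12, -36, -6, 6, -30, -42; average -17.25.
Conditioning on N_2=5 selects the 5 unit(s) with N_1 ∈ {4, 3, 6, 5, 7}. Their N_4 values: -24, -18, -36, -30, -42. Mean = -30.
Difference = -17.25 − (-30) = 12.75.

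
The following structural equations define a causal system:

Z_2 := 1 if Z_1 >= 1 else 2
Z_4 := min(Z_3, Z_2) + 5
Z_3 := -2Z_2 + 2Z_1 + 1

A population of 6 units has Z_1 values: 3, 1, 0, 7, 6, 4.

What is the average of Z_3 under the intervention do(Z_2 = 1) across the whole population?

6

Every unit gets Z_2=1 under the intervention. Z_3 values become 5, 1, -1, 13, 11, 7; E[Z_3|do(Z_2=1)] = 6.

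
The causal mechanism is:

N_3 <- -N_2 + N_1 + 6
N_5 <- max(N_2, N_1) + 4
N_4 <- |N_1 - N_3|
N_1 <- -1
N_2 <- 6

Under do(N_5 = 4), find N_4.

0

The intervention breaks the incoming arrows to N_5: N_5 <- max(N_2, N_1) + 4 no longer applies, and N_5 = 4.
Since N_4 is not a descendant of the intervened variable, it is unaffected.
N_3 = -N_2 + N_1 + 6  [with N_2=6, N_1=-1]  = -1
N_4 = |N_1 - N_3|  [with N_1=-1, N_3=-1]  = 0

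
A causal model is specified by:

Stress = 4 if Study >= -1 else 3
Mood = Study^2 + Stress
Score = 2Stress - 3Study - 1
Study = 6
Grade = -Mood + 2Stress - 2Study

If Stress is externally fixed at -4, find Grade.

-52

do(Stress=-4) replaces the equation Stress = 4 if Study >= -1 else 3 with the constant Stress = -4.
Mood = Study^2 + Stress  [with Study=6, Stress=-4]  = 32
Grade = -Mood + 2Stress - 2Study  [with Mood=32, Stress=-4, Study=6]  = -52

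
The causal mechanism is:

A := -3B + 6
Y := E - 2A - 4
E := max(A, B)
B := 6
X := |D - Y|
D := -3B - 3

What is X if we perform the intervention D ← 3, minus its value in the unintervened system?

The intervention breaks the incoming arrows to D: D := -3B - 3 no longer applies, and D = 3.
A = -3B + 6  [with B=6]  = -12
E = max(A, B)  [with A=-12, B=6]  = 6
Y = E - 2A - 4  [with E=6, A=-12]  = 26
X = |D - Y|  [with D=3, Y=26]  = 23
Without intervention: A = -3B + 6  [with B=6]  = -12; E = max(A, B)  [with A=-12, B=6]  = 6; Y = E - 2A - 4  [with E=6, A=-12]  = 26; D = -3B - 3  [with B=6]  = -21; X = |D - Y|  [with D=-21, Y=26]  = 47.
Change = 23 − 47 = -24.

-24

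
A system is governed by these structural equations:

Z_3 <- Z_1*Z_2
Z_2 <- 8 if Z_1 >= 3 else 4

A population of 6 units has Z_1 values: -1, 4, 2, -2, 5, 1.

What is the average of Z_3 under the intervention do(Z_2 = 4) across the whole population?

Every unit gets Z_2=4 under the intervention. Z_3 values become -4, 16, 8, -8, 20, 4; E[Z_3|do(Z_2=4)] = 6.

6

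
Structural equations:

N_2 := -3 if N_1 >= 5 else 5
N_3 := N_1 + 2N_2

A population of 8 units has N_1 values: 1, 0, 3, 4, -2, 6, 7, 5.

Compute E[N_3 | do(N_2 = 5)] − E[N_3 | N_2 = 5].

Under do(N_2=5), N_2's equation is replaced by N_2=5 for every unit. Per-unit N_3: 11, 10, 13, 14, 8, 16, 17, 15. Mean = 13.
E[N_3|N_2=5] averages over only the 5 units with N_2=5 (N_1 = 1, 0, 3, 4, -2): N_3 = 11, 10, 13, 14, 8, mean 11.2.
Difference = 13 − 11.2 = 1.8.

1.8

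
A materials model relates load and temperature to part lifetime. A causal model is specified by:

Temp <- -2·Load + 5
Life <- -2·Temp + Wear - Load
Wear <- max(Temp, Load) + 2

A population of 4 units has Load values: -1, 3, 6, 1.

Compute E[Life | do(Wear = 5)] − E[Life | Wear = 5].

0.75

do(Wear=5) breaks Wear's dependence on Load. With Wear=5 fixed, Life across the units is -8, 4, 13, -2, mean 1.75.
E[Life|Wear=5] averages over only the 2 units with Wear=5 (Load = 3, 1): Life = 4, -2, mean 1.
Difference = 1.75 − 1 = 0.75.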